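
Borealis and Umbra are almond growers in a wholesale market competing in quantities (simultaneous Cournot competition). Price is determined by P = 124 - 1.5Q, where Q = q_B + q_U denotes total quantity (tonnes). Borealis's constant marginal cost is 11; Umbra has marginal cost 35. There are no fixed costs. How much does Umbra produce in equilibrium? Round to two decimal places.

Borealis's profit: π_B = (124 - 1.5Q)q_B - (11q_B). Setting ∂π_B/∂q_B = 0: 113 - 3q_B - (3/2)(q_U) = 0.
Umbra's first-order condition: 89 - 3q_U - (3/2)(q_B) = 0.
Rearranging gives the reaction functions q_B = (113 - (3/2)q_U)/3 and q_U = (89 - (3/2)q_B)/3.
Substituting one into the other gives q_B = 274/9 and q_U = 130/9.

14.44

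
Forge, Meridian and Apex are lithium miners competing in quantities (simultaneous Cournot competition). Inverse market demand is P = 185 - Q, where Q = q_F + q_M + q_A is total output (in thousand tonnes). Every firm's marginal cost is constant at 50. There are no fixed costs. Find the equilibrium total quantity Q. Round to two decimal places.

101.25

Each firm earns π_i = (185 - Q)q_i - 50q_i.
First-order condition (treating rivals' output as given): 135 - 2q_i - Σ_{j≠i} q_j = 0.
With identical firms every q_j equals q_i, so Σ_{j≠i} q_j = 2q_i and 135 = 4q_i, giving q_i = 135/4.
Total output Q = 135/4 + 135/4 + 135/4 = 405/4.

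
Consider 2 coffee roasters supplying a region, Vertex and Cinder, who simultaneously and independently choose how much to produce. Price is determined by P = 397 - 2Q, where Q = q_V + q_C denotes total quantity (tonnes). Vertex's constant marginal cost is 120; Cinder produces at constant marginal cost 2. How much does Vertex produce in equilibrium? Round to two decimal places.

26.50

Vertex's profit: π_V = (397 - 2Q)q_V - (120q_V). Setting ∂π_V/∂q_V = 0: 277 - 4q_V - 2(q_C) = 0.
Cinder's profit: π_C = (397 - 2Q)q_C - (2q_C). Setting ∂π_C/∂q_C = 0: 395 - 4q_C - 2(q_V) = 0.
Best responses: q_V = (277 - 2q_C)/4, q_C = (395 - 2q_V)/4.
Substituting one into the other gives q_V = 53/2 and q_C = 171/2.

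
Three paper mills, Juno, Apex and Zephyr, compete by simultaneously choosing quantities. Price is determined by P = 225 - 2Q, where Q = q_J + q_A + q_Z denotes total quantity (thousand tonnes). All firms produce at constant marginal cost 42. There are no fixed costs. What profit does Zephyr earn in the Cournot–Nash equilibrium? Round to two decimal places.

A representative firm's profit is π_i = q_i(225 - 2Q) - 42q_i.
Setting ∂π_i/∂q_i = 0 with rivals' quantities fixed: 183 - 4q_i - 2·Σ_{j≠i} q_j = 0.
By symmetry each firm produces the same amount; substituting Σ_{j≠i} q_j = 2q_i yields q_i = 183/8.
Price P = 225 - 2·(549/8) = 351/4.
Zephyr's profit: (351/4 - 42)·(183/8) = 1046.5313.

1046.53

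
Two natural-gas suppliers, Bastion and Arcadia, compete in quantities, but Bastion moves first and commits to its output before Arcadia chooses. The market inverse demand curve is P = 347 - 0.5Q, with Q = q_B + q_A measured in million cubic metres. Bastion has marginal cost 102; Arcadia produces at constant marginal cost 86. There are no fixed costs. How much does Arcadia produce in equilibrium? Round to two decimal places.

The follower Arcadia best-responds to any q_B: π_A = (347 - 0.5Q)q_A - 86q_A.
∂π_A/∂q_A = 261 - (1/2)q_B - q_A = 0 gives the reaction function q_A = (261 - (1/2)q_B).
Bastion substitutes q_A(q_B) into its own profit: π_B = q_B(347 - (1/2)q_B - (261 - (1/2)q_B)/2) - 102q_B = (433/2 - (1/4)q_B)q_B - 102q_B.
The leader's first-order condition 229/2 - (1/2)q_B = 0 yields q_B = 229.
Then q_A = (261 - (1/2)·229) = 293/2.

146.50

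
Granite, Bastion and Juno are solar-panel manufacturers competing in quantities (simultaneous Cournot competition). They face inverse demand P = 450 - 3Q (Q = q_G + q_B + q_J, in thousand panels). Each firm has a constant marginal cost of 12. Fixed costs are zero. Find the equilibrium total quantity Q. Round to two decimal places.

109.50

A representative firm's profit is π_i = q_i(450 - 3Q) - 12q_i.
Setting ∂π_i/∂q_i = 0 with rivals' quantities fixed: 438 - 6q_i - 3·Σ_{j≠i} q_j = 0.
With identical firms every q_j equals q_i, so Σ_{j≠i} q_j = 2q_i and 438 = 12q_i, giving q_i = 73/2.
Total output Q = 73/2 + 73/2 + 73/2 = 219/2.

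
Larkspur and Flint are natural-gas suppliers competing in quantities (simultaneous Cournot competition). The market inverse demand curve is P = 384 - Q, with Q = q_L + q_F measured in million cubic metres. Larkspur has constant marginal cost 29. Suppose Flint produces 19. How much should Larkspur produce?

With the rival's output fixed at 19, Larkspur's profit is π_L = (384 - 19 - q_L)q_L - (29q_L) = (365 - q_L)q_L - (29q_L).
∂π_L/∂q_L = 336 - 2q_L = 0, so q_L = 168.

168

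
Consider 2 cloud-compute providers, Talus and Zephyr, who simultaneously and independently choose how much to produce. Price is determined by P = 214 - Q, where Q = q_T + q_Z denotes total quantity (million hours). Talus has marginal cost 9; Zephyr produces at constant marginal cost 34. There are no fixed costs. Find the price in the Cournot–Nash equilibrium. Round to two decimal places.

Talus's profit: π_T = (214 - Q)q_T - (9q_T). Setting ∂π_T/∂q_T = 0: 205 - 2q_T - (q_Z) = 0.
Zephyr's first-order condition: 180 - 2q_Z - (q_T) = 0.
Best responses: q_T = (205 - q_Z)/2, q_Z = (180 - q_T)/2.
Solving the pair: q_T = 230/3, q_Z = 155/3.
Total output Q = 385/3, so price P = 214 - 385/3 = 257/3.

85.67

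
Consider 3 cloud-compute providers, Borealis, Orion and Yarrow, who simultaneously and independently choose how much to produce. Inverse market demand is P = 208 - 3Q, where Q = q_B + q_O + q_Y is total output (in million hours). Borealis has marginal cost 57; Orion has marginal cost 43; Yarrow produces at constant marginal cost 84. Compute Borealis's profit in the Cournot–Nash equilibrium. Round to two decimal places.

Borealis's profit: π_B = (208 - 3Q)q_B - (57q_B). Setting ∂π_B/∂q_B = 0: 151 - 6q_B - 3(q_O + q_Y) = 0.
Orion's profit: π_O = (208 - 3Q)q_O - (43q_O). Setting ∂π_O/∂q_O = 0: 165 - 6q_O - 3(q_B + q_Y) = 0.
Yarrow's first-order condition: 124 - 6q_Y - 3(q_B + q_O) = 0.
Adding the 3 first-order conditions: 440 − 12Q = 0, so Q = 110/3.
Back-substituting: q_B = (151 − 110)/3 = 41/3, q_O = (165 − 110)/3 = 55/3, q_Y = (124 − 110)/3 = 14/3.
Price P = 208 - 3·(110/3) = 98.
Borealis's profit: (98 - 57)·(41/3) = 1681/3.

560.33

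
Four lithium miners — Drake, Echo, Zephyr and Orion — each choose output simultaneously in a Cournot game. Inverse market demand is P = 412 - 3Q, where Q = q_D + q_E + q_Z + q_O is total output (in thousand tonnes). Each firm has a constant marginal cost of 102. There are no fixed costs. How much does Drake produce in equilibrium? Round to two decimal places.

20.67

Each firm earns π_i = (412 - 3Q)q_i - 102q_i.
First-order condition (treating rivals' output as given): 310 - 6q_i - 3·Σ_{j≠i} q_j = 0.
With identical firms every q_j equals q_i, so Σ_{j≠i} q_j = 3q_i and 310 = 15q_i, giving q_i = 62/3.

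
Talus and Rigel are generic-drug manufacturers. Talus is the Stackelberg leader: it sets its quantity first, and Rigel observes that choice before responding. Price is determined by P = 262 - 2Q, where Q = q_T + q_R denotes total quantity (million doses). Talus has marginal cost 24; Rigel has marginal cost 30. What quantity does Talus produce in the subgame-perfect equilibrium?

61

The follower Rigel best-responds to any q_T: π_R = (262 - 2Q)q_R - 30q_R.
∂π_R/∂q_R = 232 - 2q_T - 4q_R = 0 gives the reaction function q_R = (232 - 2q_T)/4.
Talus substitutes q_R(q_T) into its own profit: π_T = q_T(262 - 2q_T - (232 - 2q_T)/2) - 24q_T = (146 - q_T)q_T - 24q_T.
The leader's first-order condition 122 - 2q_T = 0 yields q_T = 61.
Then q_R = (232 - 2·61)/4 = 55/2.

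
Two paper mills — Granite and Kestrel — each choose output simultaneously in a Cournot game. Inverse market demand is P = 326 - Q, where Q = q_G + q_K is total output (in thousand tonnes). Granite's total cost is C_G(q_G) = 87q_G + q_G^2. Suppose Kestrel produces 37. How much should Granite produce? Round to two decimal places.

50.50

With the rival's output fixed at 37, Granite's profit is π_G = (326 - 37 - q_G)q_G - (87q_G + q_G²) = (289 - q_G)q_G - (87q_G + q_G²).
∂π_G/∂q_G = 202 - 4q_G = 0, so q_G = 101/2.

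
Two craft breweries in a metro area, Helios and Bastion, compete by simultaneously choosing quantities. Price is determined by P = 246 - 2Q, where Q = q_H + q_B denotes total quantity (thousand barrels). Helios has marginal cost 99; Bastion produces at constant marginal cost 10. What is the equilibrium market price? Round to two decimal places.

118.33

Helios's profit: π_H = (246 - 2Q)q_H - (99q_H). Setting ∂π_H/∂q_H = 0: 147 - 4q_H - 2(q_B) = 0.
Bastion's first-order condition: 236 - 4q_B - 2(q_H) = 0.
Best responses: q_H = (147 - 2q_B)/4, q_B = (236 - 2q_H)/4.
Substituting one into the other gives q_H = 29/3 and q_B = 325/6.
Total output Q = 383/6, so price P = 246 - 2·(383/6) = 355/3.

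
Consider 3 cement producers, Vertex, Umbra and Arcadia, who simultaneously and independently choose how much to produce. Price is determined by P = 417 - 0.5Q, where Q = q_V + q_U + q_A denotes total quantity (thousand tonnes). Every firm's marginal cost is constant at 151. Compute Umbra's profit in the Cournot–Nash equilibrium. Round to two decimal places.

A representative firm's profit is π_i = q_i(417 - 0.5Q) - 151q_i.
Setting ∂π_i/∂q_i = 0 with rivals' quantities fixed: 266 - q_i - (1/2)·Σ_{j≠i} q_j = 0.
By symmetry each firm produces the same amount; substituting Σ_{j≠i} q_j = 2q_i yields q_i = 266/2 = 133.
Price P = 417 - (1/2)·399 = 435/2.
Umbra's profit: (435/2 - 151)·133 = 8844.5000.

8844.50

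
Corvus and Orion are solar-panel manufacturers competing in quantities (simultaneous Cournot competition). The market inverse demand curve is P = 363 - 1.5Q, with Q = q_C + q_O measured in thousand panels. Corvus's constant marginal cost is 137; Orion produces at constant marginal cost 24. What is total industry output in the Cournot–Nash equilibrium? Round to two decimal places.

Corvus's profit: π_C = (363 - 1.5Q)q_C - (137q_C). Setting ∂π_C/∂q_C = 0: 226 - 3q_C - (3/2)(q_O) = 0.
Orion's first-order condition: 339 - 3q_O - (3/2)(q_C) = 0.
Best responses: q_C = (226 - (3/2)q_O)/3, q_O = (339 - (3/2)q_C)/3.
Solving the pair: q_C = 226/9, q_O = 904/9.
Total output Q = 226/9 + 904/9 = 1130/9.

125.56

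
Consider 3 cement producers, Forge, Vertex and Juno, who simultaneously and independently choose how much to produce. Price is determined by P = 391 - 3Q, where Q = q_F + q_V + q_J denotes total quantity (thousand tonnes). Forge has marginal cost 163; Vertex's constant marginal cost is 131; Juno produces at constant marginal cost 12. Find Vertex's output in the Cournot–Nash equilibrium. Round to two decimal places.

14.42

Forge's profit: π_F = (391 - 3Q)q_F - (163q_F). Setting ∂π_F/∂q_F = 0: 228 - 6q_F - 3(q_V + q_J) = 0.
Vertex's first-order condition: 260 - 6q_V - 3(q_F + q_J) = 0.
Juno's first-order condition: 379 - 6q_J - 3(q_F + q_V) = 0.
Adding the 3 conditions: 867 − 6Q − 6Q = 0, i.e. Q = 289/4.
Back-substituting: q_F = (228 − 867/4)/3 = 15/4, q_V = (260 − 867/4)/3 = 173/12, q_J = (379 − 867/4)/3 = 649/12.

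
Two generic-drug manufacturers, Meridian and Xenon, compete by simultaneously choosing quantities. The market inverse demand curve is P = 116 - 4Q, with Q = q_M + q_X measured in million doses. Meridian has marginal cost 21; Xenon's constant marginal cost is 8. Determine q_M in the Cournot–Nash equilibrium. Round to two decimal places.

Meridian's profit: π_M = (116 - 4Q)q_M - (21q_M). Setting ∂π_M/∂q_M = 0: 95 - 8q_M - 4(q_X) = 0.
Xenon's first-order condition: 108 - 8q_X - 4(q_M) = 0.
Best responses: q_M = (95 - 4q_X)/8, q_X = (108 - 4q_M)/8.
Substituting one into the other gives q_M = 41/6 and q_X = 121/12.

6.83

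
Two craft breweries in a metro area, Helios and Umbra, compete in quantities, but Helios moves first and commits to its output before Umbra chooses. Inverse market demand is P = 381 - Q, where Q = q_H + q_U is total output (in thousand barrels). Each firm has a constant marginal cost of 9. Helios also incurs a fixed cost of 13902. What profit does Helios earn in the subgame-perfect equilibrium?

The follower Umbra best-responds to any q_H: π_U = (381 - Q)q_U - 9q_U.
Setting the follower's marginal profit to zero, 372 - q_H - 2q_U = 0, i.e. q_U = (372 - q_H)/2.
The leader anticipates this reaction. Substituting into P = 381 - Q gives P = 195 - (1/2)q_H, so π_H = (195 - (1/2)q_H)q_H - 9q_H.
Leader FOC: 186 - q_H = 0, so q_H = 186.
Then q_U = (372 - 186)/2 = 93.
Price P = 381 - 279 = 102.
Helios's profit: (102 - 9)·186 - 13902 = 3396.

3396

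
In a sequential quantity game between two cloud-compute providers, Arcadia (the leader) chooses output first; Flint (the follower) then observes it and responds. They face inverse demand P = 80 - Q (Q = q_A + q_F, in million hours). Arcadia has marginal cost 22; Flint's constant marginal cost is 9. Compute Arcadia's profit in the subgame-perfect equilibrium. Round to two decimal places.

The follower Flint best-responds to any q_A: π_F = (80 - Q)q_F - 9q_F.
Follower FOC: 71 - q_A - 2q_F = 0, so q_F(q_A) = (71 - q_A)/2.
The leader anticipates this reaction. Substituting into P = 80 - Q gives P = 89/2 - (1/2)q_A, so π_A = (89/2 - (1/2)q_A)q_A - 22q_A.
Leader FOC: 45/2 - q_A = 0, so q_A = 45/2.
Then q_F = (71 - 45/2)/2 = 97/4.
Price P = 80 - 187/4 = 133/4.
Arcadia's profit: (133/4 - 22)·(45/2) = 253.1250.

253.13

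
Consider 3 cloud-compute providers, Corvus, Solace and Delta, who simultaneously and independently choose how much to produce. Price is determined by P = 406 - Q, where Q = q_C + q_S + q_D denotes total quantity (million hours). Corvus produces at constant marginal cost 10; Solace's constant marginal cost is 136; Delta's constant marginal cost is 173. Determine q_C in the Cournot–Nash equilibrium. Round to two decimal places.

Corvus's profit: π_C = (406 - Q)q_C - (10q_C). Setting ∂π_C/∂q_C = 0: 396 - 2q_C - (q_S + q_D) = 0.
Solace's first-order condition: 270 - 2q_S - (q_C + q_D) = 0.
Delta's first-order condition: 233 - 2q_D - (q_C + q_S) = 0.
Adding the 3 conditions: 899 − 2Q − 2Q = 0, i.e. Q = 899/4.
Back-substituting: q_C = (396 − 899/4) = 685/4, q_S = (270 − 899/4) = 181/4, q_D = (233 − 899/4) = 33/4.

171.25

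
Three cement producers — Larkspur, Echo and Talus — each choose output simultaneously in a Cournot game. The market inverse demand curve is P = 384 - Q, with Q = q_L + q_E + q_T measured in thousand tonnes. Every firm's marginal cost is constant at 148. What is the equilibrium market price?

207

Each firm earns π_i = (384 - Q)q_i - 148q_i.
First-order condition (treating rivals' output as given): 236 - 2q_i - Σ_{j≠i} q_j = 0.
By symmetry each firm produces the same amount; substituting Σ_{j≠i} q_j = 2q_i yields q_i = 236/4 = 59.
Total output Q = 177, so price P = 384 - 177 = 207.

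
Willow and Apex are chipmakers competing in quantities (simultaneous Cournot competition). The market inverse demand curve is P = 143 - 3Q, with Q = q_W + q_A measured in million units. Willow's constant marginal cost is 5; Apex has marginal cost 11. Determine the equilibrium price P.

53

Willow's profit: π_W = (143 - 3Q)q_W - (5q_W). Setting ∂π_W/∂q_W = 0: 138 - 6q_W - 3(q_A) = 0.
Apex's first-order condition: 132 - 6q_A - 3(q_W) = 0.
Rearranging gives the reaction functions q_W = (138 - 3q_A)/6 and q_A = (132 - 3q_W)/6.
Solving the pair: q_W = 16, q_A = 14.
Total output Q = 30, so price P = 143 - 3·30 = 53.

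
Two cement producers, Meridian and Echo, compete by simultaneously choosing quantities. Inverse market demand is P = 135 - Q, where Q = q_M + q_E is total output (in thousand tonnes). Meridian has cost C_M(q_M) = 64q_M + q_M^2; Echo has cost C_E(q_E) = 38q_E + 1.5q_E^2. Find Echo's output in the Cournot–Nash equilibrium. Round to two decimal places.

Meridian's profit: π_M = (135 - Q)q_M - (64q_M + q_M²). Setting ∂π_M/∂q_M = 0: 71 - 4q_M - (q_E) = 0.
Echo's first-order condition: 97 - 5q_E - (q_M) = 0.
Best responses: q_M = (71 - q_E)/4, q_E = (97 - q_M)/5.
Substituting one into the other gives q_M = 258/19 and q_E = 317/19.

16.68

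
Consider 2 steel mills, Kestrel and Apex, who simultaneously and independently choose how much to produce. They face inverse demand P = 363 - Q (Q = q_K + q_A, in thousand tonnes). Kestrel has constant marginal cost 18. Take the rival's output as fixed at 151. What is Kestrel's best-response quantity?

With the rival's output fixed at 151, Kestrel's profit is π_K = (363 - 151 - q_K)q_K - (18q_K) = (212 - q_K)q_K - (18q_K).
∂π_K/∂q_K = 194 - 2q_K = 0, so q_K = 97.

97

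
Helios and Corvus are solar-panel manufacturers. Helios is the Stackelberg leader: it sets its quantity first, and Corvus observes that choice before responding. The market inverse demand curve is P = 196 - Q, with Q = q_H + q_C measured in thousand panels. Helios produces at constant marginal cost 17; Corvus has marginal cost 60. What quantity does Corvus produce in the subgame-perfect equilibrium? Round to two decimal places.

Solve by backward induction. Given q_H, the follower Corvus maximises π_C = (196 - q_H - q_C)q_C - 60q_C.
Setting the follower's marginal profit to zero, 136 - q_H - 2q_C = 0, i.e. q_C = (136 - q_H)/2.
The leader anticipates this reaction. Substituting into P = 196 - Q gives P = 128 - (1/2)q_H, so π_H = (128 - (1/2)q_H)q_H - 17q_H.
Leader FOC: 111 - q_H = 0, so q_H = 111.
Then q_C = (136 - 111)/2 = 25/2.

12.50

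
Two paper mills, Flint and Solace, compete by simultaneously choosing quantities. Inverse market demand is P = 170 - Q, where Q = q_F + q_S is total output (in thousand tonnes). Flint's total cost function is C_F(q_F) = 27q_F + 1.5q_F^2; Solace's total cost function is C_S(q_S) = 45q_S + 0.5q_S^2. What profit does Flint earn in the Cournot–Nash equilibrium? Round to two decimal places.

1178.78

Flint's profit: π_F = (170 - Q)q_F - (27q_F + (3/2)q_F²). Setting ∂π_F/∂q_F = 0: 143 - 5q_F - (q_S) = 0.
Solace's profit: π_S = (170 - Q)q_S - (45q_S + (1/2)q_S²). Setting ∂π_S/∂q_S = 0: 125 - 3q_S - (q_F) = 0.
So q_F = (143 - q_S)/5 and q_S = (125 - q_F)/3.
Solving the pair: q_F = 152/7, q_S = 241/7.
Price P = 170 - 393/7 = 797/7.
Flint's profit: (797/7)·(152/7) - 27·(152/7) - (3/2)(152/7)² = 1178.7755.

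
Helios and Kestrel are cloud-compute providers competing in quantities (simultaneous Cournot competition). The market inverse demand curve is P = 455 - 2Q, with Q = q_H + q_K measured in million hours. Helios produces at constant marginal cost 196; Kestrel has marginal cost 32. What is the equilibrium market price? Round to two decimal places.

Helios's profit: π_H = (455 - 2Q)q_H - (196q_H). Setting ∂π_H/∂q_H = 0: 259 - 4q_H - 2(q_K) = 0.
Kestrel's first-order condition: 423 - 4q_K - 2(q_H) = 0.
So q_H = (259 - 2q_K)/4 and q_K = (423 - 2q_H)/4.
Substituting one into the other gives q_H = 95/6 and q_K = 587/6.
Total output Q = 341/3, so price P = 455 - 2·(341/3) = 683/3.

227.67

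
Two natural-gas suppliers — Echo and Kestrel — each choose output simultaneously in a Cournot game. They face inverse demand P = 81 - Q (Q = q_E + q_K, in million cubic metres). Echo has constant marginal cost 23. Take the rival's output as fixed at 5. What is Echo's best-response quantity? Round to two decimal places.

With the rival's output fixed at 5, Echo's profit is π_E = (81 - 5 - q_E)q_E - (23q_E) = (76 - q_E)q_E - (23q_E).
∂π_E/∂q_E = 53 - 2q_E = 0, so q_E = 53/2.

26.50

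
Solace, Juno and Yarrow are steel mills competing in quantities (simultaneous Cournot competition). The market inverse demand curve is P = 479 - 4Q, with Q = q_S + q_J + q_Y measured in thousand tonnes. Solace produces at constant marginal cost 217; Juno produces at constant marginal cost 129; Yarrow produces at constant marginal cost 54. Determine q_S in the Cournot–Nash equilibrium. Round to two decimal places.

Solace's profit: π_S = (479 - 4Q)q_S - (217q_S). Setting ∂π_S/∂q_S = 0: 262 - 8q_S - 4(q_J + q_Y) = 0.
Juno's first-order condition: 350 - 8q_J - 4(q_S + q_Y) = 0.
Yarrow's first-order condition: 425 - 8q_Y - 4(q_S + q_J) = 0.
Adding the 3 conditions: 1037 − 8Q − 8Q = 0, i.e. Q = 1037/16.
Back-substituting: q_S = (262 − 1037/4)/4 = 11/16, q_J = (350 − 1037/4)/4 = 363/16, q_Y = (425 − 1037/4)/4 = 663/16.

0.69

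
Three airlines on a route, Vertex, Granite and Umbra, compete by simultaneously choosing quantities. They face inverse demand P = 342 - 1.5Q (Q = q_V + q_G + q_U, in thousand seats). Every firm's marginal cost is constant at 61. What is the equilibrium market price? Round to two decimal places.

131.25

Each firm earns π_i = (342 - 1.5Q)q_i - 61q_i.
First-order condition (treating rivals' output as given): 281 - 3q_i - (3/2)·Σ_{j≠i} q_j = 0.
By symmetry each firm produces the same amount; substituting Σ_{j≠i} q_j = 2q_i yields q_i = 281/6.
Total output Q = 281/2, so price P = 342 - (3/2)·(281/2) = 525/4.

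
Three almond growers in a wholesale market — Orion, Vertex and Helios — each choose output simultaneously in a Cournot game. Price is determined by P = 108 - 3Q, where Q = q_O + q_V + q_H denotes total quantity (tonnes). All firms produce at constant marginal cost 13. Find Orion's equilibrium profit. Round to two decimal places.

A representative firm's profit is π_i = q_i(108 - 3Q) - 13q_i.
Setting ∂π_i/∂q_i = 0 with rivals' quantities fixed: 95 - 6q_i - 3·Σ_{j≠i} q_j = 0.
With identical firms every q_j equals q_i, so Σ_{j≠i} q_j = 2q_i and 95 = 12q_i, giving q_i = 95/12.
Price P = 108 - 3·(95/4) = 147/4.
Orion's profit: (147/4 - 13)·(95/12) = 188.0208.

188.02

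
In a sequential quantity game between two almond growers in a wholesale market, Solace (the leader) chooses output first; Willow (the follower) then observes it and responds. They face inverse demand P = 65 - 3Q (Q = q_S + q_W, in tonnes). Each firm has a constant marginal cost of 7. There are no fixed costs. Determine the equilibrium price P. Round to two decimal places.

21.50

The follower Willow best-responds to any q_S: π_W = (65 - 3Q)q_W - 7q_W.
Follower FOC: 58 - 3q_S - 6q_W = 0, so q_W(q_S) = (58 - 3q_S)/6.
The leader anticipates this reaction. Substituting into P = 65 - 3Q gives P = 36 - (3/2)q_S, so π_S = (36 - (3/2)q_S)q_S - 7q_S.
Leader FOC: 29 - 3q_S = 0, so q_S = 29/3.
Then q_W = (58 - 3·(29/3))/6 = 29/6.
Total output Q = 29/2, so price P = 65 - 3·(29/2) = 43/2.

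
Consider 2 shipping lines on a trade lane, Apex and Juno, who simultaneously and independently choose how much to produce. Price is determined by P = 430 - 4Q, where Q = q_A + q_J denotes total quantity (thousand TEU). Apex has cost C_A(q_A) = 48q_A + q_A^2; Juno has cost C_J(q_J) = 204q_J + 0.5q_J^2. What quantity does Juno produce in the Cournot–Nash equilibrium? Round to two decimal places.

Apex's profit: π_A = (430 - 4Q)q_A - (48q_A + q_A²). Setting ∂π_A/∂q_A = 0: 382 - 10q_A - 4(q_J) = 0.
Juno's profit: π_J = (430 - 4Q)q_J - (204q_J + (1/2)q_J²). Setting ∂π_J/∂q_J = 0: 226 - 9q_J - 4(q_A) = 0.
Rearranging gives the reaction functions q_A = (382 - 4q_J)/10 and q_J = (226 - 4q_A)/9.
Substituting one into the other gives q_A = 1267/37 and q_J = 366/37.

9.89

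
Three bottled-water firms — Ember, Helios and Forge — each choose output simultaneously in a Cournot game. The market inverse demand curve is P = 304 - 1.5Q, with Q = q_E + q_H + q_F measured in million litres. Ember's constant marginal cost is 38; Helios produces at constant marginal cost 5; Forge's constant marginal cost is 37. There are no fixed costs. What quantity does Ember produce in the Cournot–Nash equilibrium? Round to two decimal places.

Ember's profit: π_E = (304 - 1.5Q)q_E - (38q_E). Setting ∂π_E/∂q_E = 0: 266 - 3q_E - (3/2)(q_H + q_F) = 0.
Helios's profit: π_H = (304 - 1.5Q)q_H - (5q_H). Setting ∂π_H/∂q_H = 0: 299 - 3q_H - (3/2)(q_E + q_F) = 0.
Forge's first-order condition: 267 - 3q_F - (3/2)(q_E + q_H) = 0.
Adding the 3 first-order conditions: 832 − 6Q = 0, so Q = 416/3.
Back-substituting: q_E = (266 − 208)/(3/2) = 116/3, q_H = (299 − 208)/(3/2) = 182/3, q_F = (267 − 208)/(3/2) = 118/3.

38.67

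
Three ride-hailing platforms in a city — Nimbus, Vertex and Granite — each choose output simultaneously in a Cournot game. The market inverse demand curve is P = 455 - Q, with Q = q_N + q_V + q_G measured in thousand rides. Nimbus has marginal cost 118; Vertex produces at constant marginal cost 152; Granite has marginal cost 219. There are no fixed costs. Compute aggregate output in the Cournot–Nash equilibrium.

219

Nimbus's profit: π_N = (455 - Q)q_N - (118q_N). Setting ∂π_N/∂q_N = 0: 337 - 2q_N - (q_V + q_G) = 0.
Vertex's profit: π_V = (455 - Q)q_V - (152q_V). Setting ∂π_V/∂q_V = 0: 303 - 2q_V - (q_N + q_G) = 0.
Granite's first-order condition: 236 - 2q_G - (q_N + q_V) = 0.
Adding the 3 conditions: 876 − 2Q − 2Q = 0, i.e. Q = 219.
Back-substituting: q_N = (337 − 219) = 118, q_V = (303 − 219) = 84, q_G = (236 − 219) = 17.
Total output Q = 118 + 84 + 17 = 219.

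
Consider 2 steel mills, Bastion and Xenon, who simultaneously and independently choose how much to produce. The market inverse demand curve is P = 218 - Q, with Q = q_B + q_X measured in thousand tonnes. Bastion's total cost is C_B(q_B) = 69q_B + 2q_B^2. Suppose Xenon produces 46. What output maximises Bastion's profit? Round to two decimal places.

17.17

With the rival's output fixed at 46, Bastion's profit is π_B = (218 - 46 - q_B)q_B - (69q_B + 2q_B²) = (172 - q_B)q_B - (69q_B + 2q_B²).
∂π_B/∂q_B = 103 - 6q_B = 0, so q_B = 103/6.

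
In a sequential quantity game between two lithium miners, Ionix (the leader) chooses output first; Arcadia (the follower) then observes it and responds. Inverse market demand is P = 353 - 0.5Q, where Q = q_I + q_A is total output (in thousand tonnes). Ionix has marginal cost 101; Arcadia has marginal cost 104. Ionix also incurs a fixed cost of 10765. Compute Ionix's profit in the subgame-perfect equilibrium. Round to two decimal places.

5491.25

The follower Arcadia best-responds to any q_I: π_A = (353 - 0.5Q)q_A - 104q_A.
∂π_A/∂q_A = 249 - (1/2)q_I - q_A = 0 gives the reaction function q_A = (249 - (1/2)q_I).
Ionix substitutes q_A(q_I) into its own profit: π_I = q_I(353 - (1/2)q_I - (249 - (1/2)q_I)/2) - 101q_I = (457/2 - (1/4)q_I)q_I - 101q_I.
Maximising: ∂π_I/∂q_I = 255/2 - (1/2)q_I = 0, giving q_I = 255.
Then q_A = (249 - (1/2)·255) = 243/2.
Price P = 353 - (1/2)·(753/2) = 659/4.
Ionix's profit: (659/4 - 101)·255 - 10765 = 5491.2500.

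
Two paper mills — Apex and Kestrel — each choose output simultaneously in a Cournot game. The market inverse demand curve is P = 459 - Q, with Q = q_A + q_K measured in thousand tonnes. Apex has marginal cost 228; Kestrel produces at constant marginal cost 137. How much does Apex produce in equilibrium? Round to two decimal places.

Apex's profit: π_A = (459 - Q)q_A - (228q_A). Setting ∂π_A/∂q_A = 0: 231 - 2q_A - (q_K) = 0.
Kestrel's profit: π_K = (459 - Q)q_K - (137q_K). Setting ∂π_K/∂q_K = 0: 322 - 2q_K - (q_A) = 0.
So q_A = (231 - q_K)/2 and q_K = (322 - q_A)/2.
Solving the pair: q_A = 140/3, q_K = 413/3.

46.67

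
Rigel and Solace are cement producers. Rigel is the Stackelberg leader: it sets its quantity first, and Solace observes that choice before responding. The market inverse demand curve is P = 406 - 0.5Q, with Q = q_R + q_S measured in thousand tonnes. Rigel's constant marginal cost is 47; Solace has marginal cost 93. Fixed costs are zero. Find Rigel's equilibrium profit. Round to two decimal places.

41006.25

The follower Solace best-responds to any q_R: π_S = (406 - 0.5Q)q_S - 93q_S.
Setting the follower's marginal profit to zero, 313 - (1/2)q_R - q_S = 0, i.e. q_S = (313 - (1/2)q_R).
Rigel substitutes q_S(q_R) into its own profit: π_R = q_R(406 - (1/2)q_R - (313 - (1/2)q_R)/2) - 47q_R = (499/2 - (1/4)q_R)q_R - 47q_R.
The leader's first-order condition 405/2 - (1/2)q_R = 0 yields q_R = 405.
Then q_S = (313 - (1/2)·405) = 221/2.
Price P = 406 - (1/2)·(1031/2) = 593/4.
Rigel's profit: (593/4 - 47)·405 = 41006.2500.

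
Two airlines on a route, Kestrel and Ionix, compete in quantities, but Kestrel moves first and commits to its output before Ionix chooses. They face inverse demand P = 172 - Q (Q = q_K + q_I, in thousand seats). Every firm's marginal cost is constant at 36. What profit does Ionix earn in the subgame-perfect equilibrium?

The follower Ionix best-responds to any q_K: π_I = (172 - Q)q_I - 36q_I.
Follower FOC: 136 - q_K - 2q_I = 0, so q_I(q_K) = (136 - q_K)/2.
Kestrel substitutes q_I(q_K) into its own profit: π_K = q_K(172 - q_K - (136 - q_K)/2) - 36q_K = (104 - (1/2)q_K)q_K - 36q_K.
Leader FOC: 68 - q_K = 0, so q_K = 68.
Then q_I = (136 - 68)/2 = 34.
Price P = 172 - 102 = 70.
Ionix's profit: (70 - 36)·34 = 1156.

1156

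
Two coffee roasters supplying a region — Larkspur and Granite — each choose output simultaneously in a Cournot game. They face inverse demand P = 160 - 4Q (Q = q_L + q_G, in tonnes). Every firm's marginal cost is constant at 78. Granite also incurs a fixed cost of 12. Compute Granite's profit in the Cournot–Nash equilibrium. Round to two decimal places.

174.78

Each firm earns π_i = (160 - 4Q)q_i - 78q_i.
First-order condition (treating rivals' output as given): 82 - 8q_i - 4q_j = 0.
By symmetry each firm produces the same amount; substituting q_j = q_i yields q_i = 82/12 = 41/6.
Price P = 160 - 4·(41/3) = 316/3.
Granite's profit: (316/3 - 78)·(41/6) - 12 = 1573/9.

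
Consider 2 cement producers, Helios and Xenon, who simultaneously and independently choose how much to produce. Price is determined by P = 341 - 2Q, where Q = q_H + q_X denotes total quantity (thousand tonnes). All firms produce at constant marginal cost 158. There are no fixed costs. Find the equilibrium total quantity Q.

61

Each firm earns π_i = (341 - 2Q)q_i - 158q_i.
Setting ∂π_i/∂q_i = 0 with rivals' quantities fixed: 183 - 4q_i - 2q_j = 0.
By symmetry each firm produces the same amount; substituting q_j = q_i yields q_i = 183/6 = 61/2.
Total output Q = 61/2 + 61/2 = 61.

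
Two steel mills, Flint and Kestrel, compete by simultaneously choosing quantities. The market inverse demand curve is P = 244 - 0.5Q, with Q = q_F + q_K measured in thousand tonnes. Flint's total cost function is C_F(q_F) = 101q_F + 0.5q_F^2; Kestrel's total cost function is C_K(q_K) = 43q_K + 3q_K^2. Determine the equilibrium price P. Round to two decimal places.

Flint's profit: π_F = (244 - 0.5Q)q_F - (101q_F + (1/2)q_F²). Setting ∂π_F/∂q_F = 0: 143 - 2q_F - (1/2)(q_K) = 0.
Kestrel's first-order condition: 201 - 7q_K - (1/2)(q_F) = 0.
Rearranging gives the reaction functions q_F = (143 - (1/2)q_K)/2 and q_K = (201 - (1/2)q_F)/7.
Substituting one into the other gives q_F = 65.4909 and q_K = 1322/55.
Total output Q = 89.5273, so price P = 244 - (1/2)·89.5273 = 199.2364.

199.24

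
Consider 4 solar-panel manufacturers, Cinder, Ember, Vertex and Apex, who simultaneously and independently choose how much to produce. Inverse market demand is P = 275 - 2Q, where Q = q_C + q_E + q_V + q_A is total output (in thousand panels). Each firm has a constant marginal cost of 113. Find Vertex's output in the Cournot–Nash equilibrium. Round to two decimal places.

16.20

Each firm earns π_i = (275 - 2Q)q_i - 113q_i.
First-order condition (treating rivals' output as given): 162 - 4q_i - 2·Σ_{j≠i} q_j = 0.
By symmetry each firm produces the same amount; substituting Σ_{j≠i} q_j = 3q_i yields q_i = 162/10 = 81/5.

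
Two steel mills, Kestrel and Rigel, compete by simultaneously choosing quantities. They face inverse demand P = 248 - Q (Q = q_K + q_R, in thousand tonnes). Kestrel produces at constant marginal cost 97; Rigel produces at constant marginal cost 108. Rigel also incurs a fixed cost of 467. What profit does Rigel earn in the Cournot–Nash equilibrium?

Kestrel's profit: π_K = (248 - Q)q_K - (97q_K). Setting ∂π_K/∂q_K = 0: 151 - 2q_K - (q_R) = 0.
Rigel's first-order condition: 140 - 2q_R - (q_K) = 0.
So q_K = (151 - q_R)/2 and q_R = (140 - q_K)/2.
Solving the pair: q_K = 54, q_R = 43.
Price P = 248 - 97 = 151.
Rigel's profit: (151 - 108)·43 - 467 = 1382.

1382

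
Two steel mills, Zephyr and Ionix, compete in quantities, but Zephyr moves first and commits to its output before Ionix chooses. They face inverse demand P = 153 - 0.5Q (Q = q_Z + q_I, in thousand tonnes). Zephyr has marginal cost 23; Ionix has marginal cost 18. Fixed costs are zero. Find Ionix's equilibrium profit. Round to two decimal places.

2628.13

Solve by backward induction. Given q_Z, the follower Ionix maximises π_I = (153 - (1/2)q_Z - (1/2)q_I)q_I - 18q_I.
Follower FOC: 135 - (1/2)q_Z - q_I = 0, so q_I(q_Z) = (135 - (1/2)q_Z).
The leader anticipates this reaction. Substituting into P = 153 - 0.5Q gives P = 171/2 - (1/4)q_Z, so π_Z = (171/2 - (1/4)q_Z)q_Z - 23q_Z.
Leader FOC: 125/2 - (1/2)q_Z = 0, so q_Z = 125.
Then q_I = (135 - (1/2)·125) = 145/2.
Price P = 153 - (1/2)·(395/2) = 217/4.
Ionix's profit: (217/4 - 18)·(145/2) = 2628.1250.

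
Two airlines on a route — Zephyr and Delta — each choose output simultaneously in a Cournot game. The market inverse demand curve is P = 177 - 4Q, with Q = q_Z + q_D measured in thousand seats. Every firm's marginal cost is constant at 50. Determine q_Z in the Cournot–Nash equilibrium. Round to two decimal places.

10.58

A representative firm's profit is π_i = q_i(177 - 4Q) - 50q_i.
First-order condition (treating rivals' output as given): 127 - 8q_i - 4q_j = 0.
With identical firms every q_j equals q_i, so q_j = q_i and 127 = 12q_i, giving q_i = 127/12.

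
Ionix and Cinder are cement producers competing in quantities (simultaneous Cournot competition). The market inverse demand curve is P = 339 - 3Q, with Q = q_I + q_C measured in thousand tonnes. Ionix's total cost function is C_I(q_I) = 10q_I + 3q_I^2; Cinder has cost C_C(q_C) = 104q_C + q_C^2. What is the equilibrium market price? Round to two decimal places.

209.34

Ionix's profit: π_I = (339 - 3Q)q_I - (10q_I + 3q_I²). Setting ∂π_I/∂q_I = 0: 329 - 12q_I - 3(q_C) = 0.
Cinder's profit: π_C = (339 - 3Q)q_C - (104q_C + q_C²). Setting ∂π_C/∂q_C = 0: 235 - 8q_C - 3(q_I) = 0.
Rearranging gives the reaction functions q_I = (329 - 3q_C)/12 and q_C = (235 - 3q_I)/8.
Solving the pair: q_I = 1927/87, q_C = 611/29.
Total output Q = 43.2184, so price P = 339 - 3·43.2184 = 209.3448.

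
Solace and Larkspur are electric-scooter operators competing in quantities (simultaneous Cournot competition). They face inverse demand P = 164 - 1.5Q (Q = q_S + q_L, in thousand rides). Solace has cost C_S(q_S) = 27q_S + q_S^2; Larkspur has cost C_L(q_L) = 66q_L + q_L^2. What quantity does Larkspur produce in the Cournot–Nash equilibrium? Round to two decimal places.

Solace's profit: π_S = (164 - 1.5Q)q_S - (27q_S + q_S²). Setting ∂π_S/∂q_S = 0: 137 - 5q_S - (3/2)(q_L) = 0.
Larkspur's first-order condition: 98 - 5q_L - (3/2)(q_S) = 0.
So q_S = (137 - (3/2)q_L)/5 and q_L = (98 - (3/2)q_S)/5.
Solving the pair: q_S = 23.6484, q_L = 1138/91.

12.51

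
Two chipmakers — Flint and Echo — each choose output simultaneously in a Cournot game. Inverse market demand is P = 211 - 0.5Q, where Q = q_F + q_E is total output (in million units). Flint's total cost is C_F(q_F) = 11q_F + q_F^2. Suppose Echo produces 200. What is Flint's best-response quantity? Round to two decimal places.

With the rival's output fixed at 200, Flint's profit is π_F = (211 - (1/2)·200 - (1/2)q_F)q_F - (11q_F + q_F²) = (111 - (1/2)q_F)q_F - (11q_F + q_F²).
∂π_F/∂q_F = 100 - 3q_F = 0, so q_F = 100/3.

33.33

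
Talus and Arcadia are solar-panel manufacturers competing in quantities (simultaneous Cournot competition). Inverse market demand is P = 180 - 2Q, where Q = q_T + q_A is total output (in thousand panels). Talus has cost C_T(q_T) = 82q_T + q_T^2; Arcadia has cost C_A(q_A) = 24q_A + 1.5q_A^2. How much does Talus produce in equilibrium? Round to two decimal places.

9.84

Talus's profit: π_T = (180 - 2Q)q_T - (82q_T + q_T²). Setting ∂π_T/∂q_T = 0: 98 - 6q_T - 2(q_A) = 0.
Arcadia's profit: π_A = (180 - 2Q)q_A - (24q_A + (3/2)q_A²). Setting ∂π_A/∂q_A = 0: 156 - 7q_A - 2(q_T) = 0.
Rearranging gives the reaction functions q_T = (98 - 2q_A)/6 and q_A = (156 - 2q_T)/7.
Solving the pair: q_T = 187/19, q_A = 370/19.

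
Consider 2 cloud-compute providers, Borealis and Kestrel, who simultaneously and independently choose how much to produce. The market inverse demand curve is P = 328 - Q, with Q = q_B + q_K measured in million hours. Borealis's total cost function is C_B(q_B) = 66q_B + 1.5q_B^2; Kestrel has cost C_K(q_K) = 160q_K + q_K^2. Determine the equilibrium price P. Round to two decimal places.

251.26

Borealis's profit: π_B = (328 - Q)q_B - (66q_B + (3/2)q_B²). Setting ∂π_B/∂q_B = 0: 262 - 5q_B - (q_K) = 0.
Kestrel's first-order condition: 168 - 4q_K - (q_B) = 0.
Rearranging gives the reaction functions q_B = (262 - q_K)/5 and q_K = (168 - q_B)/4.
Solving the pair: q_B = 880/19, q_K = 578/19.
Total output Q = 1458/19, so price P = 328 - 1458/19 = 251.2632.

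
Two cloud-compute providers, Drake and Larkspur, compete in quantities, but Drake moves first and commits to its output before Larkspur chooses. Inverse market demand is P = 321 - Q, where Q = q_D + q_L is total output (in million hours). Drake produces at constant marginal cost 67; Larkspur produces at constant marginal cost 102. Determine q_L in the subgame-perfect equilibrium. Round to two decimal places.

37.25

The follower Larkspur best-responds to any q_D: π_L = (321 - Q)q_L - 102q_L.
Follower FOC: 219 - q_D - 2q_L = 0, so q_L(q_D) = (219 - q_D)/2.
Drake substitutes q_L(q_D) into its own profit: π_D = q_D(321 - q_D - (219 - q_D)/2) - 67q_D = (423/2 - (1/2)q_D)q_D - 67q_D.
The leader's first-order condition 289/2 - q_D = 0 yields q_D = 289/2.
Then q_L = (219 - 289/2)/2 = 149/4.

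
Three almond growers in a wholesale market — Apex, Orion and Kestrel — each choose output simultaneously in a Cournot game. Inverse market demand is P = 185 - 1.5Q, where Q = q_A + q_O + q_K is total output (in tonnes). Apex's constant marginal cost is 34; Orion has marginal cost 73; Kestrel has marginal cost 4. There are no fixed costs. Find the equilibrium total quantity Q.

Apex's profit: π_A = (185 - 1.5Q)q_A - (34q_A). Setting ∂π_A/∂q_A = 0: 151 - 3q_A - (3/2)(q_O + q_K) = 0.
Orion's profit: π_O = (185 - 1.5Q)q_O - (73q_O). Setting ∂π_O/∂q_O = 0: 112 - 3q_O - (3/2)(q_A + q_K) = 0.
Kestrel's profit: π_K = (185 - 1.5Q)q_K - (4q_K). Setting ∂π_K/∂q_K = 0: 181 - 3q_K - (3/2)(q_A + q_O) = 0.
Summing all 3 equations gives 444 − 6Q = 0, hence Q = 74.
Back-substituting: q_A = (151 − 111)/(3/2) = 80/3, q_O = (112 − 111)/(3/2) = 2/3, q_K = (181 − 111)/(3/2) = 140/3.
Total output Q = 80/3 + 2/3 + 140/3 = 74.

74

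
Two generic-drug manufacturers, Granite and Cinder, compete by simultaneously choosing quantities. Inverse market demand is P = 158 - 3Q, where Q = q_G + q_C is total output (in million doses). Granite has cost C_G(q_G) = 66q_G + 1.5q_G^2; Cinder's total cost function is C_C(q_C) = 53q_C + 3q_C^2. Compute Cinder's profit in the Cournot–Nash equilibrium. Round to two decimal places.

Granite's profit: π_G = (158 - 3Q)q_G - (66q_G + (3/2)q_G²). Setting ∂π_G/∂q_G = 0: 92 - 9q_G - 3(q_C) = 0.
Cinder's profit: π_C = (158 - 3Q)q_C - (53q_C + 3q_C²). Setting ∂π_C/∂q_C = 0: 105 - 12q_C - 3(q_G) = 0.
So q_G = (92 - 3q_C)/9 and q_C = (105 - 3q_G)/12.
Substituting one into the other gives q_G = 263/33 and q_C = 223/33.
Price P = 158 - 3·(162/11) = 1252/11.
Cinder's profit: (1252/11)·(223/33) - 53·(223/33) - 3(223/33)² = 273.9890.

273.99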